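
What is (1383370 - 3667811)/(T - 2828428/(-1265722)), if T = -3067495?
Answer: 1445733615701/1941296538981 ≈ 0.74473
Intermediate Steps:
(1383370 - 3667811)/(T - 2828428/(-1265722)) = (1383370 - 3667811)/(-3067495 - 2828428/(-1265722)) = -2284441/(-3067495 - 2828428*(-1/1265722)) = -2284441/(-3067495 + 1414214/632861) = -2284441/(-1941296538981/632861) = -2284441*(-632861/1941296538981) = 1445733615701/1941296538981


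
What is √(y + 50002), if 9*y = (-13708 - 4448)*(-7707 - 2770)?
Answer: √190670430/3 ≈ 4602.8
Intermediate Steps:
y = 63406804/3 (y = ((-13708 - 4448)*(-7707 - 2770))/9 = (-18156*(-10477))/9 = (⅑)*190220412 = 63406804/3 ≈ 2.1136e+7)
√(y + 50002) = √(63406804/3 + 50002) = √(63556810/3) = √190670430/3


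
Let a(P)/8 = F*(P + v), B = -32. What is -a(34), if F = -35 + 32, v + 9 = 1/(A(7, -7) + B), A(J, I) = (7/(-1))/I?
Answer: 18576/31 ≈ 599.23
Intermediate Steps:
A(J, I) = -7/I (A(J, I) = (7*(-1))/I = -7/I)
v = -280/31 (v = -9 + 1/(-7/(-7) - 32) = -9 + 1/(-7*(-⅐) - 32) = -9 + 1/(1 - 32) = -9 + 1/(-31) = -9 - 1/31 = -280/31 ≈ -9.0323)
F = -3
a(P) = 6720/31 - 24*P (a(P) = 8*(-3*(P - 280/31)) = 8*(-3*(-280/31 + P)) = 8*(840/31 - 3*P) = 6720/31 - 24*P)
-a(34) = -(6720/31 - 24*34) = -(6720/31 - 816) = -1*(-18576/31) = 18576/31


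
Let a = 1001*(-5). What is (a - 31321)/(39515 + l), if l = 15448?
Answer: -36326/54963 ≈ -0.66092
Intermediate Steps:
a = -5005
(a - 31321)/(39515 + l) = (-5005 - 31321)/(39515 + 15448) = -36326/54963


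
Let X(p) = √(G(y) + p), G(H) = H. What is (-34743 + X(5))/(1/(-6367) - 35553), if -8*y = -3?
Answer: 221208681/226365952 - 6367*√86/905463808 ≈ 0.97715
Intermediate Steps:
y = 3/8 (y = -⅛*(-3) = 3/8 ≈ 0.37500)
X(p) = √(3/8 + p)
(-34743 + X(5))/(1/(-6367) - 35553) = (-34743 + √(6 + 16*5)/4)/(1/(-6367) - 35553) = (-34743 + √(6 + 80)/4)/(-1/6367 - 35553) = (-34743 + √86/4)/(-226365952/6367) = (-34743 + √86/4)*(-6367/226365952) = 221208681/226365952 - 6367*√86/905463808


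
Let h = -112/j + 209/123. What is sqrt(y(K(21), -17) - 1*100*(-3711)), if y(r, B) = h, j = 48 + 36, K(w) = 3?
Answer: sqrt(623819715)/41 ≈ 609.18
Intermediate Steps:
j = 84
h = 15/41 (h = -112/84 + 209/123 = -112*1/84 + 209*(1/123) = -4/3 + 209/123 = 15/41 ≈ 0.36585)
y(r, B) = 15/41
sqrt(y(K(21), -17) - 1*100*(-3711)) = sqrt(15/41 - 1*100*(-3711)) = sqrt(15/41 - 100*(-3711)) = sqrt(15/41 + 371100) = sqrt(15215115/41) = sqrt(623819715)/41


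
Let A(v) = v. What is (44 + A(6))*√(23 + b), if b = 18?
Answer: 50*√41 ≈ 320.16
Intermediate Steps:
(44 + A(6))*√(23 + b) = (44 + 6)*√(23 + 18) = 50*√41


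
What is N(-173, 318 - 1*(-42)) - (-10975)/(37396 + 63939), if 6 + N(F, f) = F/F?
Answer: -99140/20267 ≈ -4.8917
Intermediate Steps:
N(F, f) = -5 (N(F, f) = -6 + F/F = -6 + 1 = -5)
N(-173, 318 - 1*(-42)) - (-10975)/(37396 + 63939) = -5 - (-10975)/(37396 + 63939) = -5 - (-10975)/101335 = -5 - 1*(-2195/20267) = -5 + 2195/20267 = -99140/20267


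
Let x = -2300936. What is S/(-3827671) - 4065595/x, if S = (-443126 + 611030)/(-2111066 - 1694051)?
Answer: 59214318213792854809/33512525375655086552 ≈ 1.7669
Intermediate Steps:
S = -167904/3805117 (S = 167904/(-3805117) = 167904*(-1/3805117) = -167904/3805117 ≈ -0.044126)
S/(-3827671) - 4065595/x = -167904/3805117/(-3827671) - 4065595/(-2300936) = -167904/3805117*(-1/3827671) - 4065595*(-1/2300936) = 167904/14564735992507 + 4065595/2300936 = 59214318213792854809/33512525375655086552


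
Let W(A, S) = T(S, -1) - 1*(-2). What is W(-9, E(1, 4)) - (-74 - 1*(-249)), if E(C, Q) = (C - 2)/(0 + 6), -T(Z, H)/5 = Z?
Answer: -1033/6 ≈ -172.17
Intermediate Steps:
T(Z, H) = -5*Z
E(C, Q) = -⅓ + C/6 (E(C, Q) = (-2 + C)/6 = (-2 + C)*(⅙) = -⅓ + C/6)
W(A, S) = 2 - 5*S (W(A, S) = -5*S - 1*(-2) = -5*S + 2 = 2 - 5*S)
W(-9, E(1, 4)) - (-74 - 1*(-249)) = (2 - 5*(-⅓ + (⅙)*1)) - (-74 - 1*(-249)) = (2 - 5*(-⅓ + ⅙)) - (-74 + 249) = (2 - 5*(-⅙)) - 1*175 = (2 + ⅚) - 175 = 17/6 - 175 = -1033/6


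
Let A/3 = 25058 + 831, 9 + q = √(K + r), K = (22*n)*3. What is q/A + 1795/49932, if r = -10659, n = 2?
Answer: 46320959/1292689548 + 11*I*√87/77667 ≈ 0.035833 + 0.001321*I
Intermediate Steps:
K = 132 (K = (22*2)*3 = 44*3 = 132)
q = -9 + 11*I*√87 (q = -9 + √(132 - 10659) = -9 + √(-10527) = -9 + 11*I*√87 ≈ -9.0 + 102.6*I)
A = 77667 (A = 3*(25058 + 831) = 3*25889 = 77667)
q/A + 1795/49932 = (-9 + 11*I*√87)/77667 + 1795/49932 = (-9 + 11*I*√87)*(1/77667) + 1795*(1/49932) = (-3/25889 + 11*I*√87/77667) + 1795/49932 = 46320959/1292689548 + 11*I*√87/77667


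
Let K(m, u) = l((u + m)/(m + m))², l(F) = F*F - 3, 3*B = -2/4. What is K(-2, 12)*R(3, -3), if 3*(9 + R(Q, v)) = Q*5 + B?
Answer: -12337/288 ≈ -42.837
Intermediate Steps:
B = -⅙ (B = (-2/4)/3 = (-2*¼)/3 = (⅓)*(-½) = -⅙ ≈ -0.16667)
R(Q, v) = -163/18 + 5*Q/3 (R(Q, v) = -9 + (Q*5 - ⅙)/3 = -9 + (5*Q - ⅙)/3 = -9 + (-⅙ + 5*Q)/3 = -9 + (-1/18 + 5*Q/3) = -163/18 + 5*Q/3)
l(F) = -3 + F² (l(F) = F² - 3 = -3 + F²)
K(m, u) = (-3 + (m + u)²/(4*m²))² (K(m, u) = (-3 + ((u + m)/(m + m))²)² = (-3 + ((m + u)/((2*m)))²)² = (-3 + ((m + u)*(1/(2*m)))²)² = (-3 + ((m + u)/(2*m))²)² = (-3 + (m + u)²/(4*m²))²)
K(-2, 12)*R(3, -3) = ((1/16)*((-2 + 12)² - 12*(-2)²)²/(-2)⁴)*(-163/18 + (5/3)*3) = ((1/16)*(1/16)*(10² - 12*4)²)*(-163/18 + 5) = ((1/16)*(1/16)*(100 - 48)²)*(-73/18) = ((1/16)*(1/16)*52²)*(-73/18) = ((1/16)*(1/16)*2704)*(-73/18) = (169/16)*(-73/18) = -12337/288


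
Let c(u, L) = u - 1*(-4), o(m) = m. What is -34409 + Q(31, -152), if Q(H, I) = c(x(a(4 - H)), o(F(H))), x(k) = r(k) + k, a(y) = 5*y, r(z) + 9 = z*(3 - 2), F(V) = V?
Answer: -34684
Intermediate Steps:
r(z) = -9 + z (r(z) = -9 + z*(3 - 2) = -9 + z*1 = -9 + z)
x(k) = -9 + 2*k (x(k) = (-9 + k) + k = -9 + 2*k)
c(u, L) = 4 + u (c(u, L) = u + 4 = 4 + u)
Q(H, I) = 35 - 10*H (Q(H, I) = 4 + (-9 + 2*(5*(4 - H))) = 4 + (-9 + 2*(20 - 5*H)) = 4 + (-9 + (40 - 10*H)) = 4 + (31 - 10*H) = 35 - 10*H)
-34409 + Q(31, -152) = -34409 + (35 - 10*31) = -34409 + (35 - 310) = -34409 - 275 = -34684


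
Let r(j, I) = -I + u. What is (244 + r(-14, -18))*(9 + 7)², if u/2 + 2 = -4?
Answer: 64000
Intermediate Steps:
u = -12 (u = -4 + 2*(-4) = -4 - 8 = -12)
r(j, I) = -12 - I (r(j, I) = -I - 12 = -12 - I)
(244 + r(-14, -18))*(9 + 7)² = (244 + (-12 - 1*(-18)))*(9 + 7)² = (244 + (-12 + 18))*16² = (244 + 6)*256 = 250*256 = 64000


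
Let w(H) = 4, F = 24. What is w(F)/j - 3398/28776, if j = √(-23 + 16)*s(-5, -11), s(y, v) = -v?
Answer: -1699/14388 - 4*I*√7/77 ≈ -0.11808 - 0.13744*I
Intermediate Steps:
j = 11*I*√7 (j = √(-23 + 16)*(-1*(-11)) = √(-7)*11 = (I*√7)*11 = 11*I*√7 ≈ 29.103*I)
w(F)/j - 3398/28776 = 4/((11*I*√7)) - 3398/28776 = 4*(-I*√7/77) - 3398*1/28776 = -4*I*√7/77 - 1699/14388 = -1699/14388 - 4*I*√7/77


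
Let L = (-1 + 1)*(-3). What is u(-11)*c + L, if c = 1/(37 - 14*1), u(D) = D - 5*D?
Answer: 44/23 ≈ 1.9130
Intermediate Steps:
L = 0 (L = 0*(-3) = 0)
u(D) = -4*D
c = 1/23 (c = 1/(37 - 14) = 1/23 ≈ 0.043478)
u(-11)*c + L = -4*(-11)*(1/23) + 0 = 44*(1/23) + 0 = 44/23 + 0 = 44/23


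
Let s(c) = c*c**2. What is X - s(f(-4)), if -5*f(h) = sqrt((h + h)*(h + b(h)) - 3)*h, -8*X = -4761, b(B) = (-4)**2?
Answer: 4761/8 + 19008*I*sqrt(11)/125 ≈ 595.13 + 504.34*I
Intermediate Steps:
b(B) = 16
X = 4761/8 (X = -1/8*(-4761) = 4761/8 ≈ 595.13)
f(h) = -h*sqrt(-3 + 2*h*(16 + h))/5 (f(h) = -sqrt((h + h)*(h + 16) - 3)*h/5 = -sqrt((2*h)*(16 + h) - 3)*h/5 = -sqrt(2*h*(16 + h) - 3)*h/5 = -sqrt(-3 + 2*h*(16 + h))*h/5 = -h*sqrt(-3 + 2*h*(16 + h))/5)
s(c) = c**3
X - s(f(-4)) = 4761/8 - (-1/5*(-4)*sqrt(-3 + 2*(-4)**2 + 32*(-4)))**3 = 4761/8 - (-1/5*(-4)*sqrt(-3 + 2*16 - 128))**3 = 4761/8 - (-1/5*(-4)*sqrt(-3 + 32 - 128))**3 = 4761/8 - (-1/5*(-4)*sqrt(-99))**3 = 4761/8 - (-1/5*(-4)*3*I*sqrt(11))**3 = 4761/8 - (12*I*sqrt(11)/5)**3 = 4761/8 - (-19008)*I*sqrt(11)/125 = 4761/8 + 19008*I*sqrt(11)/125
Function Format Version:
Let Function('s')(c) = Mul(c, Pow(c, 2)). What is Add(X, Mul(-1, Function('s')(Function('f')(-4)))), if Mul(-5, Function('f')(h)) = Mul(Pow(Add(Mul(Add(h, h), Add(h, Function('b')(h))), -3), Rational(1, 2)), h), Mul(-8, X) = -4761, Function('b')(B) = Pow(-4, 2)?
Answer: Add(Rational(4761, 8), Mul(Rational(19008, 125), I, Pow(11, Rational(1, 2)))) ≈ Add(595.13, Mul(504.34, I))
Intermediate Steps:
Function('b')(B) = 16
X = Rational(4761, 8) (X = Mul(Rational(-1, 8), -4761) = Rational(4761, 8) ≈ 595.13)
Function('f')(h) = Mul(Rational(-1, 5), h, Pow(Add(-3, Mul(2, h, Add(16, h))), Rational(1, 2))) (Function('f')(h) = Mul(Rational(-1, 5), Mul(Pow(Add(Mul(Add(h, h), Add(h, 16)), -3), Rational(1, 2)), h)) = Mul(Rational(-1, 5), Mul(Pow(Add(Mul(Mul(2, h), Add(16, h)), -3), Rational(1, 2)), h)) = Mul(Rational(-1, 5), Mul(Pow(Add(Mul(2, h, Add(16, h)), -3), Rational(1, 2)), h)) = Mul(Rational(-1, 5), Mul(Pow(Add(-3, Mul(2, h, Add(16, h))), Rational(1, 2)), h)) = Mul(Rational(-1, 5), Mul(h, Pow(Add(-3, Mul(2, h, Add(16, h))), Rational(1, 2)))) = Mul(Rational(-1, 5), h, Pow(Add(-3, Mul(2, h, Add(16, h))), Rational(1, 2))))
Function('s')(c) = Pow(c, 3)
Add(X, Mul(-1, Function('s')(Function('f')(-4)))) = Add(Rational(4761, 8), Mul(-1, Pow(Mul(Rational(-1, 5), -4, Pow(Add(-3, Mul(2, Pow(-4, 2)), Mul(32, -4)), Rational(1, 2))), 3))) = Add(Rational(4761, 8), Mul(-1, Pow(Mul(Rational(-1, 5), -4, Pow(Add(-3, Mul(2, 16), -128), Rational(1, 2))), 3))) = Add(Rational(4761, 8), Mul(-1, Pow(Mul(Rational(-1, 5), -4, Pow(Add(-3, 32, -128), Rational(1, 2))), 3))) = Add(Rational(4761, 8), Mul(-1, Pow(Mul(Rational(-1, 5), -4, Pow(-99, Rational(1, 2))), 3))) = Add(Rational(4761, 8), Mul(-1, Pow(Mul(Rational(-1, 5), -4, Mul(3, I, Pow(11, Rational(1, 2)))), 3))) = Add(Rational(4761, 8), Mul(-1, Pow(Mul(Rational(12, 5), I, Pow(11, Rational(1, 2))), 3))) = Add(Rational(4761, 8), Mul(-1, Mul(Rational(-19008, 125), I, Pow(11, Rational(1, 2))))) = Add(Rational(4761, 8), Mul(Rational(19008, 125), I, Pow(11, Rational(1, 2))))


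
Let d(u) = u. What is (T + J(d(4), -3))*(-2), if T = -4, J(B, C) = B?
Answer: 0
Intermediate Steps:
(T + J(d(4), -3))*(-2) = (-4 + 4)*(-2) = 0*(-2) = 0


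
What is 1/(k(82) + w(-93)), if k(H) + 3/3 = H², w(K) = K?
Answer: 1/6630 ≈ 0.00015083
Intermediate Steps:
k(H) = -1 + H²
1/(k(82) + w(-93)) = 1/((-1 + 82²) - 93) = 1/((-1 + 6724) - 93) = 1/(6723 - 93) = 1/6630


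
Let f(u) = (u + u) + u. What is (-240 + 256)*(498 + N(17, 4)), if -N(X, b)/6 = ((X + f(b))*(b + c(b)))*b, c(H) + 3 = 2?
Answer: -25440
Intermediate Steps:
c(H) = -1 (c(H) = -3 + 2 = -1)
f(u) = 3*u (f(u) = 2*u + u = 3*u)
N(X, b) = -6*b*(-1 + b)*(X + 3*b) (N(X, b) = -6*(X + 3*b)*(b - 1)*b = -6*(X + 3*b)*(-1 + b)*b = -6*(-1 + b)*(X + 3*b)*b = -6*b*(-1 + b)*(X + 3*b))
(-240 + 256)*(498 + N(17, 4)) = (-240 + 256)*(498 + 6*4*(17 - 3*4² + 3*4 - 1*17*4)) = 16*(498 + 6*4*(17 - 3*16 + 12 - 68)) = 16*(498 + 6*4*(17 - 48 + 12 - 68)) = 16*(498 + 6*4*(-87)) = 16*(498 - 2088) = 16*(-1590) = -25440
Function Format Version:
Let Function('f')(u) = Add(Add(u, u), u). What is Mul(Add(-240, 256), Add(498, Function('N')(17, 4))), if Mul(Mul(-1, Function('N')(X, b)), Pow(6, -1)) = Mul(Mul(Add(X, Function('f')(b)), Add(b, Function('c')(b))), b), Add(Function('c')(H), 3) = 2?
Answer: -25440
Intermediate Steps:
Function('c')(H) = -1 (Function('c')(H) = Add(-3, 2) = -1)
Function('f')(u) = Mul(3, u) (Function('f')(u) = Add(Mul(2, u), u) = Mul(3, u))
Function('N')(X, b) = Mul(-6, b, Add(-1, b), Add(X, Mul(3, b))) (Function('N')(X, b) = Mul(-6, Mul(Mul(Add(X, Mul(3, b)), Add(b, -1)), b)) = Mul(-6, Mul(Mul(Add(X, Mul(3, b)), Add(-1, b)), b)) = Mul(-6, Mul(Mul(Add(-1, b), Add(X, Mul(3, b))), b)) = Mul(-6, Mul(b, Add(-1, b), Add(X, Mul(3, b)))) = Mul(-6, b, Add(-1, b), Add(X, Mul(3, b))))
Mul(Add(-240, 256), Add(498, Function('N')(17, 4))) = Mul(Add(-240, 256), Add(498, Mul(6, 4, Add(17, Mul(-3, Pow(4, 2)), Mul(3, 4), Mul(-1, 17, 4))))) = Mul(16, Add(498, Mul(6, 4, Add(17, Mul(-3, 16), 12, -68)))) = Mul(16, Add(498, Mul(6, 4, Add(17, -48, 12, -68)))) = Mul(16, Add(498, Mul(6, 4, -87))) = Mul(16, Add(498, -2088)) = Mul(16, -1590) = -25440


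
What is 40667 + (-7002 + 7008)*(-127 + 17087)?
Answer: 142427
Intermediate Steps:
40667 + (-7002 + 7008)*(-127 + 17087) = 40667 + 6*16960 = 40667 + 101760 = 142427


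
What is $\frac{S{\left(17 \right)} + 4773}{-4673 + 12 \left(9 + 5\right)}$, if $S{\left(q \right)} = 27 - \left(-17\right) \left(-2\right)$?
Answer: $- \frac{4766}{4505} \approx -1.0579$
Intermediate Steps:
$S{\left(q \right)} = -7$ ($S{\left(q \right)} = 27 - 34 = -7$)
$\frac{S{\left(17 \right)} + 4773}{-4673 + 12 \left(9 + 5\right)} = \frac{-7 + 4773}{-4673 + 12 \left(9 + 5\right)} = \frac{4766}{-4673 + 12 \cdot 14} = \frac{4766}{-4673 + 168} = \frac{4766}{-4505} = 4766 \left(- \frac{1}{4505}\right) = - \frac{4766}{4505}$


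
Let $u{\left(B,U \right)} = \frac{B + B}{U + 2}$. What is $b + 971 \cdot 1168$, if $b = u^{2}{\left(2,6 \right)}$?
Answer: $\frac{4536513}{4} \approx 1.1341 \cdot 10^{6}$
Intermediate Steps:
$u{\left(B,U \right)} = \frac{2 B}{2 + U}$
$b = \frac{1}{4}$ ($b = \left(2 \cdot 2 \frac{1}{2 + 6}\right)^{2} = \left(2 \cdot 2 \cdot \frac{1}{8}\right)^{2} = \left(\frac{1}{2}\right)^{2} = \frac{1}{4} \approx 0.25$)
$b + 971 \cdot 1168 = \frac{1}{4} + 971 \cdot 1168 = \frac{1}{4} + 1134128 = \frac{4536513}{4}$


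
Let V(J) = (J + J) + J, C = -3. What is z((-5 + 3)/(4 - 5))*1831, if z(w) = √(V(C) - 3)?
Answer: 3662*I*√3 ≈ 6342.8*I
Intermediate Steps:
V(J) = 3*J (V(J) = 2*J + J = 3*J)
z(w) = 2*I*√3 (z(w) = √(3*(-3) - 3) = √(-9 - 3) = √(-12) = 2*I*√3)
z((-5 + 3)/(4 - 5))*1831 = (2*I*√3)*1831 = 3662*I*√3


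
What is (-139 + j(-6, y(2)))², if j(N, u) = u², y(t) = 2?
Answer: 18225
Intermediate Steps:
(-139 + j(-6, y(2)))² = (-139 + 2²)² = (-139 + 4)² = (-135)² = 18225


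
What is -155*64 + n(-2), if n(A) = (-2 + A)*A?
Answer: -9912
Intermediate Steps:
n(A) = A*(-2 + A)
-155*64 + n(-2) = -155*64 - 2*(-2 - 2) = -9920 - 2*(-4) = -9920 + 8 = -9912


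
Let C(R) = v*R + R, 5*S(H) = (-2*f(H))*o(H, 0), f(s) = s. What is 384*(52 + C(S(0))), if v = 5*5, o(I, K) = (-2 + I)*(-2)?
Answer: 19968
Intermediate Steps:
o(I, K) = 4 - 2*I
v = 25
S(H) = -2*H*(4 - 2*H)/5 (S(H) = ((-2*H)*(4 - 2*H))/5 = (-2*H*(4 - 2*H))/5 = -2*H*(4 - 2*H)/5)
C(R) = 26*R (C(R) = 25*R + R = 26*R)
384*(52 + C(S(0))) = 384*(52 + 26*((4/5)*0*(-2 + 0))) = 384*(52 + 26*((4/5)*0*(-2))) = 384*(52 + 26*0) = 384*(52 + 0) = 384*52 = 19968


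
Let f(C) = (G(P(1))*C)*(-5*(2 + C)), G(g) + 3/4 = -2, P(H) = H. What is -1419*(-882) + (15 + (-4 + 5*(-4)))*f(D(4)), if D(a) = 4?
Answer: 1248588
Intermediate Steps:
G(g) = -11/4 (G(g) = -¾ - 2 = -11/4)
f(C) = -11*C*(-10 - 5*C)/4 (f(C) = (-11*C/4)*(-5*(2 + C)) = (-11*C/4)*(-10 - 5*C) = -11*C*(-10 - 5*C)/4)
-1419*(-882) + (15 + (-4 + 5*(-4)))*f(D(4)) = -1419*(-882) + (15 + (-4 + 5*(-4)))*((55/4)*4*(2 + 4)) = 1251558 + (15 + (-4 - 20))*((55/4)*4*6) = 1251558 + (15 - 24)*330 = 1251558 - 9*330 = 1251558 - 2970 = 1248588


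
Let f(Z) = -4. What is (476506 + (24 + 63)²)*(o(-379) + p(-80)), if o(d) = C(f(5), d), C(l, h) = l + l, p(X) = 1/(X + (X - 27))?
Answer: -42627075/11 ≈ -3.8752e+6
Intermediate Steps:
p(X) = 1/(-27 + 2*X) (p(X) = 1/(X + (-27 + X)) = 1/(-27 + 2*X))
C(l, h) = 2*l
o(d) = -8 (o(d) = 2*(-4) = -8)
(476506 + (24 + 63)²)*(o(-379) + p(-80)) = (476506 + (24 + 63)²)*(-8 + 1/(-27 + 2*(-80))) = (476506 + 87²)*(-8 + 1/(-27 - 160)) = (476506 + 7569)*(-8 + 1/(-187)) = 484075*(-8 - 1/187) = 484075*(-1497/187) = -42627075/11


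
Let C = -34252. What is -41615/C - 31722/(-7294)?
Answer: 695040877/124917044 ≈ 5.5640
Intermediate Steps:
-41615/C - 31722/(-7294) = -41615/(-34252) - 31722/(-7294) = -41615*(-1/34252) - 31722*(-1/7294) = 41615/34252 + 15861/3647 = 695040877/124917044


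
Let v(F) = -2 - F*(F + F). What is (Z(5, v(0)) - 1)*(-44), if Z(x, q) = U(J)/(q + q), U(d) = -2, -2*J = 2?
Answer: 22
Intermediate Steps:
J = -1 (J = -½*2 = -1)
v(F) = -2 - 2*F² (v(F) = -2 - F*2*F = -2 - 2*F²)
Z(x, q) = -1/q (Z(x, q) = -2/(q + q) = -2*1/(2*q) = -1/q)
(Z(5, v(0)) - 1)*(-44) = (-1/(-2 - 2*0²) - 1)*(-44) = (-1/(-2 - 2*0) - 1)*(-44) = (-1/(-2 + 0) - 1)*(-44) = (-1/(-2) - 1)*(-44) = (-1*(-½) - 1)*(-44) = (½ - 1)*(-44) = -½*(-44) = 22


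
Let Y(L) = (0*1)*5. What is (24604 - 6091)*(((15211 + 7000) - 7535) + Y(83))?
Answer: 271696788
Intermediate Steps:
Y(L) = 0 (Y(L) = 0*5 = 0)
(24604 - 6091)*(((15211 + 7000) - 7535) + Y(83)) = (24604 - 6091)*(((15211 + 7000) - 7535) + 0) = 18513*((22211 - 7535) + 0) = 18513*(14676 + 0) = 18513*14676 = 271696788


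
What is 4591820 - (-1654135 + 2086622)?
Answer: 4159333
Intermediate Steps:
4591820 - (-1654135 + 2086622) = 4591820 - 1*432487 = 4591820 - 432487 = 4159333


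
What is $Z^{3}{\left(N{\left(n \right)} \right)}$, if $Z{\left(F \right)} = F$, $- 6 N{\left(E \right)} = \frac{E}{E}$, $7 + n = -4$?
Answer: $- \frac{1}{216} \approx -0.0046296$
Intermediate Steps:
$n = -11$ ($n = -7 - 4 = -11$)
$N{\left(E \right)} = - \frac{1}{6}$ ($N{\left(E \right)} = - \frac{E \frac{1}{E}}{6} = \left(- \frac{1}{6}\right) 1 = - \frac{1}{6}$)
$Z^{3}{\left(N{\left(n \right)} \right)} = \left(- \frac{1}{6}\right)^{3} = - \frac{1}{216}$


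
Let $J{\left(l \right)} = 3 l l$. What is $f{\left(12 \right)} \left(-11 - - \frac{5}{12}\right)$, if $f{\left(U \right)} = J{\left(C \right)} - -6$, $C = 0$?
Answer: $- \frac{127}{2} \approx -63.5$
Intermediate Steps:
$J{\left(l \right)} = 3 l^{2}$
$f{\left(U \right)} = 6$ ($f{\left(U \right)} = 3 \cdot 0^{2} - -6 = 3 \cdot 0 + 6 = 0 + 6 = 6$)
$f{\left(12 \right)} \left(-11 - - \frac{5}{12}\right) = 6 \left(-11 - - \frac{5}{12}\right) = 6 \left(-11 + \frac{5}{12}\right) = 6 \left(- \frac{127}{12}\right) = - \frac{127}{2}$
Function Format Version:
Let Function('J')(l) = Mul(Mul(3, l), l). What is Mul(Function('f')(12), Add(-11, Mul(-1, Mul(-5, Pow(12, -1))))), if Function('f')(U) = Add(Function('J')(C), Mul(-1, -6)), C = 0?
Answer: Rational(-127, 2) ≈ -63.500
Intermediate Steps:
Function('J')(l) = Mul(3, Pow(l, 2))
Function('f')(U) = 6 (Function('f')(U) = Add(Mul(3, Pow(0, 2)), Mul(-1, -6)) = Add(Mul(3, 0), 6) = Add(0, 6) = 6)
Mul(Function('f')(12), Add(-11, Mul(-1, Mul(-5, Pow(12, -1))))) = Mul(6, Add(-11, Mul(-1, Mul(-5, Pow(12, -1))))) = Mul(6, Add(-11, Mul(-1, Mul(-5, Rational(1, 12))))) = Mul(6, Add(-11, Mul(-1, Rational(-5, 12)))) = Mul(6, Add(-11, Rational(5, 12))) = Mul(6, Rational(-127, 12)) = Rational(-127, 2)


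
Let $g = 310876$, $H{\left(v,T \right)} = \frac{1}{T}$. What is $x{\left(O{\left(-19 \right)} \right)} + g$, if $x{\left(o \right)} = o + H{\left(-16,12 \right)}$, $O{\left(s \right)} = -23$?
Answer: $\frac{3730237}{12} \approx 3.1085 \cdot 10^{5}$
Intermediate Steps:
$x{\left(o \right)} = \frac{1}{12} + o$ ($x{\left(o \right)} = o + \frac{1}{12} = \frac{1}{12} + o$)
$x{\left(O{\left(-19 \right)} \right)} + g = \left(\frac{1}{12} - 23\right) + 310876 = - \frac{275}{12} + 310876 = \frac{3730237}{12}$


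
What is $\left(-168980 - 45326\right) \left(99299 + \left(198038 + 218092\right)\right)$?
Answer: $-110459527274$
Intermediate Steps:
$\left(-168980 - 45326\right) \left(99299 + \left(198038 + 218092\right)\right) = - 214306 \left(99299 + 416130\right) = \left(-214306\right) 515429 = -110459527274$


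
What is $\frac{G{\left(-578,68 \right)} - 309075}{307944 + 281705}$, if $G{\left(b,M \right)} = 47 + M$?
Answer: $- \frac{308960}{589649} \approx -0.52397$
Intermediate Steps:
$\frac{G{\left(-578,68 \right)} - 309075}{307944 + 281705} = \frac{\left(47 + 68\right) - 309075}{307944 + 281705} = \frac{115 - 309075}{589649} = \left(-308960\right) \frac{1}{589649} = - \frac{308960}{589649}$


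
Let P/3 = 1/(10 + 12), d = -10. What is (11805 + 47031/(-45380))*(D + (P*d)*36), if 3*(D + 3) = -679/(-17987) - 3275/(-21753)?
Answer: -119950274001319392371/195314763106980 ≈ -6.1414e+5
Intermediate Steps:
D = -3447763187/1173813633 (D = -3 + (-679/(-17987) - 3275/(-21753))/3 = -3 + (-679*(-1/17987) - 3275*(-1/21753))/3 = -3 + (679/17987 + 3275/21753)/3 = -3 + (⅓)*(73677712/391271211) = -3 + 73677712/1173813633 = -3447763187/1173813633 ≈ -2.9372)
P = 3/22 (P = 3/(10 + 12) = 3/22 ≈ 0.13636)
(11805 + 47031/(-45380))*(D + (P*d)*36) = (11805 + 47031/(-45380))*(-3447763187/1173813633 + ((3/22)*(-10))*36) = (11805 + 47031*(-1/45380))*(-3447763187/1173813633 - 15/11*36) = (11805 - 47031/45380)*(-3447763187/1173813633 - 540/11) = (535663869/45380)*(-671784756877/12911949963) = -119950274001319392371/195314763106980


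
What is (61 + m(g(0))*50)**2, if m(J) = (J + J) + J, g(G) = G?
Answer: 3721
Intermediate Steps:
m(J) = 3*J (m(J) = 2*J + J = 3*J)
(61 + m(g(0))*50)**2 = (61 + (3*0)*50)**2 = (61 + 0*50)**2 = (61 + 0)**2 = 61**2 = 3721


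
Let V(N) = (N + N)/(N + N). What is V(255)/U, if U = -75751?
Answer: -1/75751 ≈ -1.3201e-5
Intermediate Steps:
V(N) = 1 (V(N) = (2*N)/((2*N)) = (2*N)*(1/(2*N)) = 1)
V(255)/U = 1/(-75751) = 1*(-1/75751) = -1/75751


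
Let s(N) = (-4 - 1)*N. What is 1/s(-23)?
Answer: 1/115 ≈ 0.0086956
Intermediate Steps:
s(N) = -5*N
1/s(-23) = 1/(-5*(-23)) = 1/115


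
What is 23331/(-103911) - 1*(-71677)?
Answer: 2482668472/34637 ≈ 71677.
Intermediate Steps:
23331/(-103911) - 1*(-71677) = 23331*(-1/103911) + 71677 = -7777/34637 + 71677 = 2482668472/34637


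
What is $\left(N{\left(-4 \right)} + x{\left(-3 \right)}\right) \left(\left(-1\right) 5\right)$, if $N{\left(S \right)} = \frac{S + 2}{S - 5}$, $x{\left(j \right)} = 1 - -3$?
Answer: $- \frac{190}{9} \approx -21.111$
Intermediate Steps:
$x{\left(j \right)} = 4$ ($x{\left(j \right)} = 1 + 3 = 4$)
$N{\left(S \right)} = \frac{2 + S}{-5 + S}$
$\left(N{\left(-4 \right)} + x{\left(-3 \right)}\right) \left(\left(-1\right) 5\right) = \left(\frac{2 - 4}{-5 - 4} + 4\right) \left(\left(-1\right) 5\right) = \left(\frac{1}{-9} \left(-2\right) + 4\right) \left(-5\right) = \left(\left(- \frac{1}{9}\right) \left(-2\right) + 4\right) \left(-5\right) = \left(\frac{2}{9} + 4\right) \left(-5\right) = \frac{38}{9} \left(-5\right) = - \frac{190}{9}$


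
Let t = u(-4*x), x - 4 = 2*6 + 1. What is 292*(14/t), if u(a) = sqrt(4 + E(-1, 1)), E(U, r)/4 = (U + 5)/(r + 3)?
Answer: 1022*sqrt(2) ≈ 1445.3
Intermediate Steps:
E(U, r) = 4*(5 + U)/(3 + r) (E(U, r) = 4*((U + 5)/(r + 3)) = 4*((5 + U)/(3 + r)) = 4*(5 + U)/(3 + r))
x = 17 (x = 4 + (2*6 + 1) = 4 + (12 + 1) = 4 + 13 = 17)
u(a) = 2*sqrt(2) (u(a) = sqrt(4 + 4*(5 - 1)/(3 + 1)) = sqrt(4 + 4*4/4) = sqrt(4 + 4*(1/4)*4) = sqrt(4 + 4) = sqrt(8) = 2*sqrt(2))
t = 2*sqrt(2) ≈ 2.8284
292*(14/t) = 292*(14/((2*sqrt(2)))) = 292*(14*(sqrt(2)/4)) = 292*(7*sqrt(2)/2) = 1022*sqrt(2)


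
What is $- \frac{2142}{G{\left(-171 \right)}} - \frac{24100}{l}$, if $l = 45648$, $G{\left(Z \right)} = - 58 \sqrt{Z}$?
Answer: $- \frac{6025}{11412} - \frac{357 i \sqrt{19}}{551} \approx -0.52795 - 2.8242 i$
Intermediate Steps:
$- \frac{2142}{G{\left(-171 \right)}} - \frac{24100}{l} = - \frac{2142}{\left(-58\right) \sqrt{-171}} - \frac{24100}{45648} = - \frac{2142}{\left(-58\right) 3 i \sqrt{19}} - \frac{6025}{11412} = - \frac{2142}{\left(-174\right) i \sqrt{19}} - \frac{6025}{11412} = - 2142 \frac{i \sqrt{19}}{3306} - \frac{6025}{11412} = - \frac{357 i \sqrt{19}}{551} - \frac{6025}{11412} = - \frac{6025}{11412} - \frac{357 i \sqrt{19}}{551}$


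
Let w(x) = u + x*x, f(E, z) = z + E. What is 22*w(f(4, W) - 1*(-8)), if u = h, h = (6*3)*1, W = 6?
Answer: 7524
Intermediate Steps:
h = 18 (h = 18*1 = 18)
u = 18
f(E, z) = E + z
w(x) = 18 + x² (w(x) = 18 + x*x = 18 + x²)
22*w(f(4, W) - 1*(-8)) = 22*(18 + ((4 + 6) - 1*(-8))²) = 22*(18 + (10 + 8)²) = 22*(18 + 18²) = 22*(18 + 324) = 22*342 = 7524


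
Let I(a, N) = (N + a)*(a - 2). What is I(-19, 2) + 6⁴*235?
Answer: 304917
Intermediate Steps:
I(a, N) = (-2 + a)*(N + a) (I(a, N) = (N + a)*(-2 + a) = (-2 + a)*(N + a))
I(-19, 2) + 6⁴*235 = ((-19)² - 2*2 - 2*(-19) + 2*(-19)) + 6⁴*235 = (361 - 4 + 38 - 38) + 1296*235 = 357 + 304560 = 304917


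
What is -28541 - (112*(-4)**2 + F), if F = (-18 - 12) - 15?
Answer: -30288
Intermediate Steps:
F = -45 (F = -30 - 15 = -45)
-28541 - (112*(-4)**2 + F) = -28541 - (112*(-4)**2 - 45) = -28541 - (112*16 - 45) = -28541 - (1792 - 45) = -28541 - 1*1747 = -28541 - 1747 = -30288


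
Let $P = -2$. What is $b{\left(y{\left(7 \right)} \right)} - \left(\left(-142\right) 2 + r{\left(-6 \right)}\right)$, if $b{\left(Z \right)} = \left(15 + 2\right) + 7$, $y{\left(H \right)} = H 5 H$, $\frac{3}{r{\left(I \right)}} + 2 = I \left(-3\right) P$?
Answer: $\frac{11707}{38} \approx 308.08$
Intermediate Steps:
$r{\left(I \right)} = \frac{3}{-2 + 6 I}$ ($r{\left(I \right)} = \frac{3}{-2 + I \left(-3\right) \left(-2\right)} = \frac{3}{-2 + - 3 I \left(-2\right)} = \frac{3}{-2 + 6 I}$)
$y{\left(H \right)} = 5 H^{2}$ ($y{\left(H \right)} = 5 H H = 5 H^{2}$)
$b{\left(Z \right)} = 24$ ($b{\left(Z \right)} = 17 + 7 = 24$)
$b{\left(y{\left(7 \right)} \right)} - \left(\left(-142\right) 2 + r{\left(-6 \right)}\right) = 24 - \left(\left(-142\right) 2 + \frac{3}{2 \left(-1 + 3 \left(-6\right)\right)}\right) = 24 - \left(-284 + \frac{3}{2 \left(-1 - 18\right)}\right) = 24 - \left(-284 + \frac{3}{2 \left(-19\right)}\right) = 24 - \left(-284 + \frac{3}{2} \left(- \frac{1}{19}\right)\right) = 24 - \left(-284 - \frac{3}{38}\right) = 24 - - \frac{10795}{38} = 24 + \frac{10795}{38} = \frac{11707}{38}$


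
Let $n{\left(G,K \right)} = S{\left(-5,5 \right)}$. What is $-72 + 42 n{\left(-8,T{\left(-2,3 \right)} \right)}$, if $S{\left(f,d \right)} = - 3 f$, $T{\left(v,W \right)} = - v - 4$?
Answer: $558$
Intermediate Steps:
$T{\left(v,W \right)} = -4 - v$
$n{\left(G,K \right)} = 15$ ($n{\left(G,K \right)} = \left(-3\right) \left(-5\right) = 15$)
$-72 + 42 n{\left(-8,T{\left(-2,3 \right)} \right)} = -72 + 42 \cdot 15 = -72 + 630 = 558$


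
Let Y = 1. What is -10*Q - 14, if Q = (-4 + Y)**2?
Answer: -104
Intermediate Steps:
Q = 9 (Q = (-4 + 1)**2 = (-3)**2 = 9)
-10*Q - 14 = -10*9 - 14 = -90 - 14 = -104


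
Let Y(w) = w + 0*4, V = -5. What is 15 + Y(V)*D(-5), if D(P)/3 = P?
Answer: 90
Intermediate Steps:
D(P) = 3*P
Y(w) = w (Y(w) = w + 0 = w)
15 + Y(V)*D(-5) = 15 - 15*(-5) = 15 - 5*(-15) = 15 + 75 = 90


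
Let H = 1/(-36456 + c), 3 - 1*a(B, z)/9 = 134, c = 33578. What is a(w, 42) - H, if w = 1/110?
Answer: -3393161/2878 ≈ -1179.0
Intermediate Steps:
w = 1/110 ≈ 0.0090909
a(B, z) = -1179 (a(B, z) = 27 - 9*134 = 27 - 1206 = -1179)
H = -1/2878 (H = 1/(-36456 + 33578) = 1/(-2878) = -1/2878 ≈ -0.00034746)
a(w, 42) - H = -1179 - 1*(-1/2878) = -1179 + 1/2878 = -3393161/2878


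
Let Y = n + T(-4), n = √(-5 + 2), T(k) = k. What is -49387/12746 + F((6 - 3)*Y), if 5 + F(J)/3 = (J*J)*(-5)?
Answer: -22609807/12746 + 1080*I*√3 ≈ -1773.9 + 1870.6*I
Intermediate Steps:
n = I*√3 (n = √(-3) = I*√3 ≈ 1.732*I)
Y = -4 + I*√3 (Y = I*√3 - 4 = -4 + I*√3 ≈ -4.0 + 1.732*I)
F(J) = -15 - 15*J² (F(J) = -15 + 3*((J*J)*(-5)) = -15 + 3*(J²*(-5)) = -15 + 3*(-5*J²) = -15 - 15*J²)
-49387/12746 + F((6 - 3)*Y) = -49387/12746 + (-15 - 15*(-4 + I*√3)²*(6 - 3)²) = -49387*1/12746 + (-15 - 15*9*(-4 + I*√3)²) = -49387/12746 + (-15 - 15*(-12 + 3*I*√3)²) = -240577/12746 - 15*(-12 + 3*I*√3)²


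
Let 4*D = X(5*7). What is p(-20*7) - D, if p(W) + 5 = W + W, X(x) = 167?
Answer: -1307/4 ≈ -326.75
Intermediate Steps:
p(W) = -5 + 2*W (p(W) = -5 + (W + W) = -5 + 2*W)
D = 167/4 (D = (1/4)*167 = 167/4 ≈ 41.750)
p(-20*7) - D = (-5 + 2*(-20*7)) - 1*167/4 = (-5 + 2*(-140)) - 167/4 = (-5 - 280) - 167/4 = -285 - 167/4 = -1307/4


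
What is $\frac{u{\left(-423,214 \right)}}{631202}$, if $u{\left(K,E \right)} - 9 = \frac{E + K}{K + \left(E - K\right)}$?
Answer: $\frac{1717}{135077228} \approx 1.2711 \cdot 10^{-5}$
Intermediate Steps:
$u{\left(K,E \right)} = 9 + \frac{E + K}{E}$ ($u{\left(K,E \right)} = 9 + \frac{E + K}{K + \left(E - K\right)} = 9 + \frac{E + K}{E}$)
$\frac{u{\left(-423,214 \right)}}{631202} = \frac{10 - \frac{423}{214}}{631202} = \left(10 - \frac{423}{214}\right) \frac{1}{631202} = \frac{1717}{214} \cdot \frac{1}{631202} = \frac{1717}{135077228}$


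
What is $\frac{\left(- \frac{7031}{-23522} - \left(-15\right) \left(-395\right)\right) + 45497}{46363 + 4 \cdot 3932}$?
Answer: $\frac{310273205}{486834834} \approx 0.63733$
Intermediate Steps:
$\frac{\left(- \frac{7031}{-23522} - \left(-15\right) \left(-395\right)\right) + 45497}{46363 + 4 \cdot 3932} = \frac{\left(\left(-7031\right) \left(- \frac{1}{23522}\right) - 5925\right) + 45497}{46363 + 15728} = \frac{\left(\frac{7031}{23522} - 5925\right) + 45497}{62091} = \left(- \frac{139360819}{23522} + 45497\right) \frac{1}{62091} = \frac{930819615}{23522} \cdot \frac{1}{62091} = \frac{310273205}{486834834}$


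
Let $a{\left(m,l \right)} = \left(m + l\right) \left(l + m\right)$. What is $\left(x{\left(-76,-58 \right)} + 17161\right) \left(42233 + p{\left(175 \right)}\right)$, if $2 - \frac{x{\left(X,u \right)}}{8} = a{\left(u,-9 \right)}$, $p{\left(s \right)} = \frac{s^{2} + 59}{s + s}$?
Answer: $- \frac{27750720399}{35} \approx -7.9288 \cdot 10^{8}$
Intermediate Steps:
$a{\left(m,l \right)} = \left(l + m\right)^{2}$ ($a{\left(m,l \right)} = \left(l + m\right) \left(l + m\right) = \left(l + m\right)^{2}$)
$p{\left(s \right)} = \frac{59 + s^{2}}{2 s}$
$x{\left(X,u \right)} = 16 - 8 \left(-9 + u\right)^{2}$
$\left(x{\left(-76,-58 \right)} + 17161\right) \left(42233 + p{\left(175 \right)}\right) = \left(\left(16 - 8 \left(-9 - 58\right)^{2}\right) + 17161\right) \left(42233 + \frac{59 + 175^{2}}{2 \cdot 175}\right) = \left(\left(16 - 8 \left(-67\right)^{2}\right) + 17161\right) \left(42233 + \frac{1}{2} \cdot \frac{1}{175} \left(59 + 30625\right)\right) = \left(\left(16 - 35912\right) + 17161\right) \left(42233 + \frac{1}{2} \cdot \frac{1}{175} \cdot 30684\right) = \left(\left(16 - 35912\right) + 17161\right) \left(42233 + \frac{15342}{175}\right) = \left(-35896 + 17161\right) \frac{7406117}{175} = \left(-18735\right) \frac{7406117}{175} = - \frac{27750720399}{35}$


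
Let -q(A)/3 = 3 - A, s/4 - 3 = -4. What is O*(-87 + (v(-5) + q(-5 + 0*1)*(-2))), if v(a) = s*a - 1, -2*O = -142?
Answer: -1420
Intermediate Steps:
s = -4 (s = 12 + 4*(-4) = 12 - 16 = -4)
q(A) = -9 + 3*A (q(A) = -3*(3 - A) = -9 + 3*A)
O = 71 (O = -1/2*(-142) = 71)
v(a) = -1 - 4*a (v(a) = -4*a - 1 = -1 - 4*a)
O*(-87 + (v(-5) + q(-5 + 0*1)*(-2))) = 71*(-87 + ((-1 - 4*(-5)) + (-9 + 3*(-5 + 0*1))*(-2))) = 71*(-87 + ((-1 + 20) + (-9 + 3*(-5 + 0))*(-2))) = 71*(-87 + (19 + (-9 + 3*(-5))*(-2))) = 71*(-87 + (19 + (-9 - 15)*(-2))) = 71*(-87 + (19 - 24*(-2))) = 71*(-87 + (19 + 48)) = 71*(-87 + 67) = 71*(-20) = -1420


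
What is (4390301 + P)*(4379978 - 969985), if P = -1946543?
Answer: 8333197673694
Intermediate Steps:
(4390301 + P)*(4379978 - 969985) = (4390301 - 1946543)*(4379978 - 969985) = 2443758*3409993 = 8333197673694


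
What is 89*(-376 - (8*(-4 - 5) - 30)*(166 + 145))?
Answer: 2789794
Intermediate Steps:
89*(-376 - (8*(-4 - 5) - 30)*(166 + 145)) = 89*(-376 - (8*(-9) - 30)*311) = 89*(-376 - (-72 - 30)*311) = 89*(-376 - (-102)*311) = 89*(-376 - 1*(-31722)) = 89*(-376 + 31722) = 89*31346 = 2789794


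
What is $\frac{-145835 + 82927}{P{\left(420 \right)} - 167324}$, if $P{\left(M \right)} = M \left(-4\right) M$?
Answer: $\frac{15727}{218231} \approx 0.072066$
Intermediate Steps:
$P{\left(M \right)} = - 4 M^{2}$ ($P{\left(M \right)} = - 4 M M = - 4 M^{2}$)
$\frac{-145835 + 82927}{P{\left(420 \right)} - 167324} = \frac{-145835 + 82927}{- 4 \cdot 420^{2} - 167324} = - \frac{62908}{\left(-4\right) 176400 - 167324} = - \frac{62908}{-705600 - 167324} = - \frac{62908}{-872924} = \left(-62908\right) \left(- \frac{1}{872924}\right) = \frac{15727}{218231}$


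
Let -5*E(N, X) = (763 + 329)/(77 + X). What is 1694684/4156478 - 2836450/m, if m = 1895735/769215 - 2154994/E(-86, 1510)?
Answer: 206465050538309415458/911202798938074130711 ≈ 0.22659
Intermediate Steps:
E(N, X) = -1092/(5*(77 + X)) (E(N, X) = -(763 + 329)/(5*(77 + X)) = -1092/(5*(77 + X)))
m = 438449475223049/27999426 (m = 1895735/769215 - 2154994/((-1092/(385 + 5*1510))) = 1895735*(1/769215) - 2154994/((-1092/(385 + 7550))) = 379147/153843 - 2154994/((-1092/7935)) = 379147/153843 - 2154994/((-1092*1/7935)) = 379147/153843 - 2154994/(-364/2645) = 379147/153843 - 2154994*(-2645/364) = 379147/153843 + 2849979565/182 = 438449475223049/27999426 ≈ 1.5659e+7)
1694684/4156478 - 2836450/m = 1694684/4156478 - 2836450/438449475223049/27999426 = 1694684*(1/4156478) - 2836450*27999426/438449475223049 = 847342/2078239 - 79418971877700/438449475223049 = 206465050538309415458/911202798938074130711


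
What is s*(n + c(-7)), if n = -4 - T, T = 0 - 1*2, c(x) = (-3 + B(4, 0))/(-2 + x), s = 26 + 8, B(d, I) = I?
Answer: -170/3 ≈ -56.667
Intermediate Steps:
s = 34
c(x) = -3/(-2 + x) (c(x) = (-3 + 0)/(-2 + x) = -3/(-2 + x))
T = -2 (T = 0 - 2 = -2)
n = -2 (n = -4 - 1*(-2) = -4 + 2 = -2)
s*(n + c(-7)) = 34*(-2 - 3/(-2 - 7)) = 34*(-2 - 3/(-9)) = 34*(-2 - 3*(-⅑)) = 34*(-2 + ⅓) = 34*(-5/3) = -170/3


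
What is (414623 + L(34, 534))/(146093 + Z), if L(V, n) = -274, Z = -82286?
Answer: 414349/63807 ≈ 6.4938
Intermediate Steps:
(414623 + L(34, 534))/(146093 + Z) = (414623 - 274)/(146093 - 82286) = 414349/63807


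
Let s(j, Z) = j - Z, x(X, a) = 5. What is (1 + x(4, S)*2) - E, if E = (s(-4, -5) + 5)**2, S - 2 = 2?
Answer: -25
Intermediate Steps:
S = 4 (S = 2 + 2 = 4)
E = 36 (E = ((-4 - 1*(-5)) + 5)**2 = ((-4 + 5) + 5)**2 = (1 + 5)**2 = 6**2 = 36)
(1 + x(4, S)*2) - E = (1 + 5*2) - 1*36 = (1 + 10) - 36 = 11 - 36 = -25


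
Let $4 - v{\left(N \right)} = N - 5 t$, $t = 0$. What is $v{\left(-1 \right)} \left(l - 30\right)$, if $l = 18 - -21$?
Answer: $45$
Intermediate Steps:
$v{\left(N \right)} = 4 - N$ ($v{\left(N \right)} = 4 - \left(N - 0\right) = 4 - \left(N + 0\right) = 4 - N$)
$l = 39$ ($l = 18 + 21 = 39$)
$v{\left(-1 \right)} \left(l - 30\right) = \left(4 - -1\right) \left(39 - 30\right) = \left(4 + 1\right) 9 = 5 \cdot 9 = 45$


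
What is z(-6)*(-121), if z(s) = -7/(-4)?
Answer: -847/4 ≈ -211.75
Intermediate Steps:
z(s) = 7/4 (z(s) = -7*(-1/4) = 7/4)
z(-6)*(-121) = (7/4)*(-121) = -847/4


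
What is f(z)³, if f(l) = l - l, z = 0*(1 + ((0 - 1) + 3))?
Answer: 0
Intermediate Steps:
z = 0 (z = 0*(1 + (-1 + 3)) = 0*(1 + 2) = 0*3 = 0)
f(l) = 0
f(z)³ = 0³ = 0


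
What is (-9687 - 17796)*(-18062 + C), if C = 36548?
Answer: -508050738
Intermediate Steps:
(-9687 - 17796)*(-18062 + C) = (-9687 - 17796)*(-18062 + 36548) = -27483*18486 = -508050738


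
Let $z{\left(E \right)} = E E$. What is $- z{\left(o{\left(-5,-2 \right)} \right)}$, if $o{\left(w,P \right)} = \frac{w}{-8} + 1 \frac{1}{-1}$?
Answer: $- \frac{9}{64} \approx -0.14063$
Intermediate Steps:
$o{\left(w,P \right)} = -1 - \frac{w}{8}$ ($o{\left(w,P \right)} = w \left(- \frac{1}{8}\right) + 1 \left(-1\right) = - \frac{w}{8} - 1 = -1 - \frac{w}{8}$)
$z{\left(E \right)} = E^{2}$
$- z{\left(o{\left(-5,-2 \right)} \right)} = - \left(-1 - - \frac{5}{8}\right)^{2} = - \left(-1 + \frac{5}{8}\right)^{2} = - \left(- \frac{3}{8}\right)^{2} = \left(-1\right) \frac{9}{64} = - \frac{9}{64}$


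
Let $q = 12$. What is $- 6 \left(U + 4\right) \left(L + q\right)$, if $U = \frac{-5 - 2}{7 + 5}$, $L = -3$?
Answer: $- \frac{369}{2} \approx -184.5$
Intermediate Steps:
$U = - \frac{7}{12} \approx -0.58333$
$- 6 \left(U + 4\right) \left(L + q\right) = - 6 \left(- \frac{7}{12} + 4\right) \left(-3 + 12\right) = - 6 \cdot \frac{41}{12} \cdot 9 = \left(-6\right) \frac{123}{4} = - \frac{369}{2}$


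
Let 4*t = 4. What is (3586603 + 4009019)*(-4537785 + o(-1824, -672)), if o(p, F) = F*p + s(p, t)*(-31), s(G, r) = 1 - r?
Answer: -25157133014454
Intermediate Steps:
t = 1 (t = (¼)*4 = 1)
o(p, F) = F*p (o(p, F) = F*p + (1 - 1*1)*(-31) = F*p + (1 - 1)*(-31) = F*p + 0*(-31) = F*p + 0 = F*p)
(3586603 + 4009019)*(-4537785 + o(-1824, -672)) = (3586603 + 4009019)*(-4537785 - 672*(-1824)) = 7595622*(-4537785 + 1225728) = 7595622*(-3312057) = -25157133014454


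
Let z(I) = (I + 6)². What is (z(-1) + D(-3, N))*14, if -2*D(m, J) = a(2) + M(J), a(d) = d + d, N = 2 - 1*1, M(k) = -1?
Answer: 329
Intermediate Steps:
N = 1 (N = 2 - 1 = 1)
a(d) = 2*d
D(m, J) = -3/2 (D(m, J) = -(2*2 - 1)/2 = -(4 - 1)/2 = -½*3 = -3/2)
z(I) = (6 + I)²
(z(-1) + D(-3, N))*14 = ((6 - 1)² - 3/2)*14 = (5² - 3/2)*14 = (25 - 3/2)*14 = (47/2)*14 = 329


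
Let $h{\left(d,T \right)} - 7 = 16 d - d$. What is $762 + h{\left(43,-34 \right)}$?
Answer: $1414$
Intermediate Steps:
$h{\left(d,T \right)} = 7 + 15 d$ ($h{\left(d,T \right)} = 7 + \left(16 d - d\right) = 7 + 15 d$)
$762 + h{\left(43,-34 \right)} = 762 + \left(7 + 15 \cdot 43\right) = 762 + \left(7 + 645\right) = 762 + 652 = 1414$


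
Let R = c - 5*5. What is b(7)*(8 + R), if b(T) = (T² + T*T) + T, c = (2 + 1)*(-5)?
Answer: -3360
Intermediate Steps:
c = -15 (c = 3*(-5) = -15)
b(T) = T + 2*T² (b(T) = (T² + T²) + T = 2*T² + T = T + 2*T²)
R = -40 (R = -15 - 5*5 = -15 - 25 = -40)
b(7)*(8 + R) = (7*(1 + 2*7))*(8 - 40) = (7*(1 + 14))*(-32) = (7*15)*(-32) = 105*(-32) = -3360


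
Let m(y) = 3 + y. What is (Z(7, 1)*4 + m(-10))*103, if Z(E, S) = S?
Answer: -309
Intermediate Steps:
(Z(7, 1)*4 + m(-10))*103 = (1*4 + (3 - 10))*103 = (4 - 7)*103 = -3*103 = -309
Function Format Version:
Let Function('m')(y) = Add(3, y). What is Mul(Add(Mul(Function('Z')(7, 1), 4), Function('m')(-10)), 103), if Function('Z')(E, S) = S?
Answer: -309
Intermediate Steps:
Mul(Add(Mul(Function('Z')(7, 1), 4), Function('m')(-10)), 103) = Mul(Add(Mul(1, 4), Add(3, -10)), 103) = Mul(Add(4, -7), 103) = Mul(-3, 103) = -309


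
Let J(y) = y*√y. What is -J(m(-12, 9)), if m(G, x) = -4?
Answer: 8*I ≈ 8.0*I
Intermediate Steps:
J(y) = y^(3/2)
-J(m(-12, 9)) = -(-4)^(3/2) = -(-8)*I = 8*I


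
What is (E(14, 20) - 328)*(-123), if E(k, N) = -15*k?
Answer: 66174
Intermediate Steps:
E(k, N) = -15*k
(E(14, 20) - 328)*(-123) = (-15*14 - 328)*(-123) = (-210 - 328)*(-123) = -538*(-123) = 66174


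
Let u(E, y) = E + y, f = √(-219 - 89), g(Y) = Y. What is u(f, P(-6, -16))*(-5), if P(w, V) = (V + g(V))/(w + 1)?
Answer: -32 - 10*I*√77 ≈ -32.0 - 87.75*I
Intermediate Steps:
f = 2*I*√77 (f = √(-308) = 2*I*√77 ≈ 17.55*I)
P(w, V) = 2*V/(1 + w) (P(w, V) = (V + V)/(w + 1) = (2*V)/(1 + w) = 2*V/(1 + w))
u(f, P(-6, -16))*(-5) = (2*I*√77 + 2*(-16)/(1 - 6))*(-5) = (2*I*√77 + 2*(-16)/(-5))*(-5) = (2*I*√77 + 2*(-16)*(-⅕))*(-5) = (2*I*√77 + 32/5)*(-5) = (32/5 + 2*I*√77)*(-5) = -32 - 10*I*√77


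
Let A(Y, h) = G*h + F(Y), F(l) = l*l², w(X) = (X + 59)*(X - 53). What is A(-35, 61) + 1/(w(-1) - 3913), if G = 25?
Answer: -291310751/7045 ≈ -41350.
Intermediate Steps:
w(X) = (-53 + X)*(59 + X) (w(X) = (59 + X)*(-53 + X) = (-53 + X)*(59 + X))
F(l) = l³
A(Y, h) = Y³ + 25*h (A(Y, h) = 25*h + Y³ = Y³ + 25*h)
A(-35, 61) + 1/(w(-1) - 3913) = ((-35)³ + 25*61) + 1/((-3127 + (-1)² + 6*(-1)) - 3913) = (-42875 + 1525) + 1/((-3127 + 1 - 6) - 3913) = -41350 + 1/(-3132 - 3913) = -41350 + 1/(-7045) = -41350 - 1/7045 = -291310751/7045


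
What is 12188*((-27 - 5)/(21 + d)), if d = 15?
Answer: -97504/9 ≈ -10834.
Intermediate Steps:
12188*((-27 - 5)/(21 + d)) = 12188*((-27 - 5)/(21 + 15)) = 12188*(-32/36) = 12188*(-32*1/36) = 12188*(-8/9) = -97504/9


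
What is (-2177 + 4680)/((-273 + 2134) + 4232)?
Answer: 2503/6093 ≈ 0.41080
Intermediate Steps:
(-2177 + 4680)/((-273 + 2134) + 4232) = 2503/(1861 + 4232) = 2503/6093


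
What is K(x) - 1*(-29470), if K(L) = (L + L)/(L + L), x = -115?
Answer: 29471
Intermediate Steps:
K(L) = 1 (K(L) = (2*L)/((2*L)) = (2*L)*(1/(2*L)) = 1)
K(x) - 1*(-29470) = 1 - 1*(-29470) = 1 + 29470 = 29471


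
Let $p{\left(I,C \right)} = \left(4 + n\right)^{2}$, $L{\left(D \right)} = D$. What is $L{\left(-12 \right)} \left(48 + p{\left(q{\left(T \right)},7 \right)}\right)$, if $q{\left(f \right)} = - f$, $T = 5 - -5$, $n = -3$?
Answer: $-588$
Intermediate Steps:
$T = 10$ ($T = 5 + 5 = 10$)
$p{\left(I,C \right)} = 1$ ($p{\left(I,C \right)} = \left(4 - 3\right)^{2} = 1^{2} = 1$)
$L{\left(-12 \right)} \left(48 + p{\left(q{\left(T \right)},7 \right)}\right) = - 12 \left(48 + 1\right) = \left(-12\right) 49 = -588$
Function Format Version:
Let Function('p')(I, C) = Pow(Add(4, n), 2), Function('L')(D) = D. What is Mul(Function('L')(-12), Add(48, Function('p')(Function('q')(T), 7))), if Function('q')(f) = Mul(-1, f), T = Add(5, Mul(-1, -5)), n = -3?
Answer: -588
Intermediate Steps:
T = 10 (T = Add(5, 5) = 10)
Function('p')(I, C) = 1 (Function('p')(I, C) = Pow(Add(4, -3), 2) = Pow(1, 2) = 1)
Mul(Function('L')(-12), Add(48, Function('p')(Function('q')(T), 7))) = Mul(-12, Add(48, 1)) = Mul(-12, 49) = -588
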